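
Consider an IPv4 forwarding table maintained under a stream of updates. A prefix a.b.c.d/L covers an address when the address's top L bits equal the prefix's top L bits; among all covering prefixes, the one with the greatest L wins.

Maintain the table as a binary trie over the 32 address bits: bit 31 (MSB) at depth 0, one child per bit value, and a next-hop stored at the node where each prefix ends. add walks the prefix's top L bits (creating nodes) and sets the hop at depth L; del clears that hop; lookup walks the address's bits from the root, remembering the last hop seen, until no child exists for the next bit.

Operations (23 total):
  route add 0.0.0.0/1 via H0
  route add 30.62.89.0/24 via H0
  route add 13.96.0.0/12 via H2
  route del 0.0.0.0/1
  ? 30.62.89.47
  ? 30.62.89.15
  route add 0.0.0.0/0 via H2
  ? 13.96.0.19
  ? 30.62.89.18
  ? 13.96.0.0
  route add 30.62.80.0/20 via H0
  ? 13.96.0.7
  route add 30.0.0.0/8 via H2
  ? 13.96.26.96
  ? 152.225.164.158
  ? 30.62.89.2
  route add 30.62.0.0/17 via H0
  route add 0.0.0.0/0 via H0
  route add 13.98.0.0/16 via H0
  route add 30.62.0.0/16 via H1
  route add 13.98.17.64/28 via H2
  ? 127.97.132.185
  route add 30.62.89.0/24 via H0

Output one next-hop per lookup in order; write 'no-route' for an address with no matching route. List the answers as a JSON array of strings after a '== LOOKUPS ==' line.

Process each operation:
  + 0.0.0.0/1 (H0) depth=1
  + 30.62.89.0/24 (H0) depth=24
  + 13.96.0.0/12 (H2) depth=12
  - 0.0.0.0/1 clear@1
  Q 30.62.89.47: descend 000111100011111001011001 ; hops seen [H0] ; pick H0
  Q 30.62.89.15: descend 000111100011111001011001 ; hops seen [H0] ; pick H0
  + 0.0.0.0/0 (H2) depth=0
  Q 13.96.0.19: descend 000011010110 ; hops seen [H2,H2] ; pick H2
  Q 30.62.89.18: descend 000111100011111001011001 ; hops seen [H2,H0] ; pick H0
  Q 13.96.0.0: descend 000011010110 ; hops seen [H2,H2] ; pick H2
  + 30.62.80.0/20 (H0) depth=20
  Q 13.96.0.7: descend 000011010110 ; hops seen [H2,H2] ; pick H2
  + 30.0.0.0/8 (H2) depth=8
  Q 13.96.26.96: descend 000011010110 ; hops seen [H2,H2] ; pick H2
  Q 152.225.164.158: descend ε ; hops seen [H2] ; pick H2
  Q 30.62.89.2: descend 000111100011111001011001 ; hops seen [H2,H2,H0,H0] ; pick H0
  + 30.62.0.0/17 (H0) depth=17
  + 0.0.0.0/0 (H0) depth=0
  + 13.98.0.0/16 (H0) depth=16
  + 30.62.0.0/16 (H1) depth=16
  + 13.98.17.64/28 (H2) depth=28
  Q 127.97.132.185: descend 0 ; hops seen [H0] ; pick H0
  + 30.62.89.0/24 (H0) depth=24

== LOOKUPS ==
["H0","H0","H2","H0","H2","H2","H2","H2","H0","H0"]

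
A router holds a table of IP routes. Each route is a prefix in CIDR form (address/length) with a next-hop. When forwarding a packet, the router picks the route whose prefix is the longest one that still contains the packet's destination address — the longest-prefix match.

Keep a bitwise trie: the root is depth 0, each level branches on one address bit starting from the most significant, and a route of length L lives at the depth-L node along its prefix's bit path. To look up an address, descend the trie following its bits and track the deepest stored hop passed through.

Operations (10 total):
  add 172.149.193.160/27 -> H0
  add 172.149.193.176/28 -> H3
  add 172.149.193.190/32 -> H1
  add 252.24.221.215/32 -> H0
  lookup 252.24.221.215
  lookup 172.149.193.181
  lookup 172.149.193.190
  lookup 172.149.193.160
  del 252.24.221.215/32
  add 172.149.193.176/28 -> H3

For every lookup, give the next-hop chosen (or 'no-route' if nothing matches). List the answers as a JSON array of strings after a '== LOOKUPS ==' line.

Trace:
  + 172.149.193.160/27 (H0) depth=27
  + 172.149.193.176/28 (H3) depth=28
  + 172.149.193.190/32 (H1) depth=32
  + 252.24.221.215/32 (H0) depth=32
  ? 252.24.221.215  path d0:-→d1:-→d2:-→d3:-→d4:-→d5:-→d6:-→d7:-→d8:-→d9:-→d10:-→d11:-→d12:-→d13:-→d14:-→d15:-→d16:-→d17:-→d18:-→d19:-→d20:-→d21:-→d22:-→d23:-→d24:-→d25:-→d26:-→d27:-→d28:-→d29:-→d30:-→d31:-→d32:H0  best=H0
  ? 172.149.193.181  path d0:-→d1:-→d2:-→d3:-→d4:-→d5:-→d6:-→d7:-→d8:-→d9:-→d10:-→d11:-→d12:-→d13:-→d14:-→d15:-→d16:-→d17:-→d18:-→d19:-→d20:-→d21:-→d22:-→d23:-→d24:-→d25:-→d26:-→d27:H0→d28:H3  best=H3
  ? 172.149.193.190  path d0:-→d1:-→d2:-→d3:-→d4:-→d5:-→d6:-→d7:-→d8:-→d9:-→d10:-→d11:-→d12:-→d13:-→d14:-→d15:-→d16:-→d17:-→d18:-→d19:-→d20:-→d21:-→d22:-→d23:-→d24:-→d25:-→d26:-→d27:H0→d28:H3→d29:-→d30:-→d31:-→d32:H1  best=H1
  ? 172.149.193.160  path d0:-→d1:-→d2:-→d3:-→d4:-→d5:-→d6:-→d7:-→d8:-→d9:-→d10:-→d11:-→d12:-→d13:-→d14:-→d15:-→d16:-→d17:-→d18:-→d19:-→d20:-→d21:-→d22:-→d23:-→d24:-→d25:-→d26:-→d27:H0  best=H0
  del 252.24.221.215/32 (clear depth 32)
  + 172.149.193.176/28 (H3) depth=28

== LOOKUPS ==
["H0","H3","H1","H0"]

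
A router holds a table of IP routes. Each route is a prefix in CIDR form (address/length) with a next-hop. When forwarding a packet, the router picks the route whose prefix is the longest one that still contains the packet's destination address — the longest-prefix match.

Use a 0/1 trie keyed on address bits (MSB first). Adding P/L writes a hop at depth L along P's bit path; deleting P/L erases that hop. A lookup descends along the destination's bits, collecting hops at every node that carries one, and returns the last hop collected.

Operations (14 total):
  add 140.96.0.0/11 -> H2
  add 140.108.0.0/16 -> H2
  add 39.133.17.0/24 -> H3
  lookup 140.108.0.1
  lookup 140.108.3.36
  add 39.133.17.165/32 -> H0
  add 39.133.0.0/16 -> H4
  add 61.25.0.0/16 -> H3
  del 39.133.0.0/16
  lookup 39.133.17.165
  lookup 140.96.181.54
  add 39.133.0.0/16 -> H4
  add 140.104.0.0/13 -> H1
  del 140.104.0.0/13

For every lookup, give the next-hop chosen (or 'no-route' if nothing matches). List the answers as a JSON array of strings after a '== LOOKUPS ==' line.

Trace:
  add 140.96.0.0/11 -> H2 at depth 11
  add 140.108.0.0/16 -> H2 at depth 16
  add 39.133.17.0/24 -> H3 at depth 24
  ? 140.108.0.1  path d0:-→d1:-→d2:-→d3:-→d4:-→d5:-→d6:-→d7:-→d8:-→d9:-→d10:-→d11:H2→d12:-→d13:-→d14:-→d15:-→d16:H2  best=H2
  ? 140.108.3.36  path d0:-→d1:-→d2:-→d3:-→d4:-→d5:-→d6:-→d7:-→d8:-→d9:-→d10:-→d11:H2→d12:-→d13:-→d14:-→d15:-→d16:H2  best=H2
  add 39.133.17.165/32 -> H0 at depth 32
  add 39.133.0.0/16 -> H4 at depth 16
  add 61.25.0.0/16 -> H3 at depth 16
  - 39.133.0.0/16 clear@16
  ? 39.133.17.165  path d0:-→d1:-→d2:-→d3:-→d4:-→d5:-→d6:-→d7:-→d8:-→d9:-→d10:-→d11:-→d12:-→d13:-→d14:-→d15:-→d16:-→d17:-→d18:-→d19:-→d20:-→d21:-→d22:-→d23:-→d24:H3→d25:-→d26:-→d27:-→d28:-→d29:-→d30:-→d31:-→d32:H0  best=H0
  ? 140.96.181.54  path d0:-→d1:-→d2:-→d3:-→d4:-→d5:-→d6:-→d7:-→d8:-→d9:-→d10:-→d11:H2→d12:-  best=H2
  add 39.133.0.0/16 -> H4 at depth 16
  add 140.104.0.0/13 -> H1 at depth 13
  - 140.104.0.0/13 clear@13

== LOOKUPS ==
["H2","H2","H0","H2"]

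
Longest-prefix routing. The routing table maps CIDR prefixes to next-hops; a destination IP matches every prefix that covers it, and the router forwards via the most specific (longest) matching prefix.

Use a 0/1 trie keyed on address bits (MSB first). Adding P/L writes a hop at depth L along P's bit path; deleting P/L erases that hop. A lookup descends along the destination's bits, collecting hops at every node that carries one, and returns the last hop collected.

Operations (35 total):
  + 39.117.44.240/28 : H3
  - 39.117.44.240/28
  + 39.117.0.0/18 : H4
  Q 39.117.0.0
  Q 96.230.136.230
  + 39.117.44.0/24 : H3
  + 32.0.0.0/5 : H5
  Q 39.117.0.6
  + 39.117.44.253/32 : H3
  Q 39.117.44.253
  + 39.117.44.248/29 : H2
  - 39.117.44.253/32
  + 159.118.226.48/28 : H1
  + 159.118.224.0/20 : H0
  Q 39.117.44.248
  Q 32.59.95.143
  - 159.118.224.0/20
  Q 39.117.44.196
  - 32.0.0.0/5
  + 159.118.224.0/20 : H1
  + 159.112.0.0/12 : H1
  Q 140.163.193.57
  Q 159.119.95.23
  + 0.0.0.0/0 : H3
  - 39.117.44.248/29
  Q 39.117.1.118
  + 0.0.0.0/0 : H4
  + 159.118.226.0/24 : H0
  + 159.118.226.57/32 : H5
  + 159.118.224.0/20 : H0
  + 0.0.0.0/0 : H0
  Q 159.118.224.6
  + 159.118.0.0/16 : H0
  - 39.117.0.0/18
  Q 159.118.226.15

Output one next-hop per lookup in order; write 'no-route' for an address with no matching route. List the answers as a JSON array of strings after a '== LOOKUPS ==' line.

Process each operation:
  + 39.117.44.240/28 (H3) depth=28
  - 39.117.44.240/28 clear@28
  + 39.117.0.0/18 (H4) depth=18
  ? 39.117.0.0  path d0:-→d1:-→d2:-→d3:-→d4:-→d5:-→d6:-→d7:-→d8:-→d9:-→d10:-→d11:-→d12:-→d13:-→d14:-→d15:-→d16:-→d17:-→d18:H4  best=H4
  ? 96.230.136.230  path d0:-→d1:-  best=no-route
  + 39.117.44.0/24 (H3) depth=24
  + 32.0.0.0/5 (H5) depth=5
  ? 39.117.0.6  path d0:-→d1:-→d2:-→d3:-→d4:-→d5:H5→d6:-→d7:-→d8:-→d9:-→d10:-→d11:-→d12:-→d13:-→d14:-→d15:-→d16:-→d17:-→d18:H4  best=H4
  + 39.117.44.253/32 (H3) depth=32
  ? 39.117.44.253  path d0:-→d1:-→d2:-→d3:-→d4:-→d5:H5→d6:-→d7:-→d8:-→d9:-→d10:-→d11:-→d12:-→d13:-→d14:-→d15:-→d16:-→d17:-→d18:H4→d19:-→d20:-→d21:-→d22:-→d23:-→d24:H3→d25:-→d26:-→d27:-→d28:-→d29:-→d30:-→d31:-→d32:H3  best=H3
  + 39.117.44.248/29 (H2) depth=29
  - 39.117.44.253/32 clear@32
  + 159.118.226.48/28 (H1) depth=28
  + 159.118.224.0/20 (H0) depth=20
  ? 39.117.44.248  path d0:-→d1:-→d2:-→d3:-→d4:-→d5:H5→d6:-→d7:-→d8:-→d9:-→d10:-→d11:-→d12:-→d13:-→d14:-→d15:-→d16:-→d17:-→d18:H4→d19:-→d20:-→d21:-→d22:-→d23:-→d24:H3→d25:-→d26:-→d27:-→d28:-→d29:H2  best=H2
  ? 32.59.95.143  path d0:-→d1:-→d2:-→d3:-→d4:-→d5:H5  best=H5
  - 159.118.224.0/20 clear@20
  ? 39.117.44.196  path d0:-→d1:-→d2:-→d3:-→d4:-→d5:H5→d6:-→d7:-→d8:-→d9:-→d10:-→d11:-→d12:-→d13:-→d14:-→d15:-→d16:-→d17:-→d18:H4→d19:-→d20:-→d21:-→d22:-→d23:-→d24:H3→d25:-→d26:-  best=H3
  - 32.0.0.0/5 clear@5
  + 159.118.224.0/20 (H1) depth=20
  + 159.112.0.0/12 (H1) depth=12
  ? 140.163.193.57  path d0:-→d1:-→d2:-→d3:-  best=no-route
  ? 159.119.95.23  path d0:-→d1:-→d2:-→d3:-→d4:-→d5:-→d6:-→d7:-→d8:-→d9:-→d10:-→d11:-→d12:H1→d13:-→d14:-→d15:-  best=H1
  + 0.0.0.0/0 (H3) depth=0
  - 39.117.44.248/29 clear@29
  ? 39.117.1.118  path d0:H3→d1:-→d2:-→d3:-→d4:-→d5:-→d6:-→d7:-→d8:-→d9:-→d10:-→d11:-→d12:-→d13:-→d14:-→d15:-→d16:-→d17:-→d18:H4  best=H4
  + 0.0.0.0/0 (H4) depth=0
  + 159.118.226.0/24 (H0) depth=24
  + 159.118.226.57/32 (H5) depth=32
  + 159.118.224.0/20 (H0) depth=20
  + 0.0.0.0/0 (H0) depth=0
  ? 159.118.224.6  path d0:H0→d1:-→d2:-→d3:-→d4:-→d5:-→d6:-→d7:-→d8:-→d9:-→d10:-→d11:-→d12:H1→d13:-→d14:-→d15:-→d16:-→d17:-→d18:-→d19:-→d20:H0→d21:-→d22:-  best=H0
  + 159.118.0.0/16 (H0) depth=16
  - 39.117.0.0/18 clear@18
  ? 159.118.226.15  path d0:H0→d1:-→d2:-→d3:-→d4:-→d5:-→d6:-→d7:-→d8:-→d9:-→d10:-→d11:-→d12:H1→d13:-→d14:-→d15:-→d16:H0→d17:-→d18:-→d19:-→d20:H0→d21:-→d22:-→d23:-→d24:H0→d25:-→d26:-  best=H0

== LOOKUPS ==
["H4","no-route","H4","H3","H2","H5","H3","no-route","H1","H4","H0","H0"]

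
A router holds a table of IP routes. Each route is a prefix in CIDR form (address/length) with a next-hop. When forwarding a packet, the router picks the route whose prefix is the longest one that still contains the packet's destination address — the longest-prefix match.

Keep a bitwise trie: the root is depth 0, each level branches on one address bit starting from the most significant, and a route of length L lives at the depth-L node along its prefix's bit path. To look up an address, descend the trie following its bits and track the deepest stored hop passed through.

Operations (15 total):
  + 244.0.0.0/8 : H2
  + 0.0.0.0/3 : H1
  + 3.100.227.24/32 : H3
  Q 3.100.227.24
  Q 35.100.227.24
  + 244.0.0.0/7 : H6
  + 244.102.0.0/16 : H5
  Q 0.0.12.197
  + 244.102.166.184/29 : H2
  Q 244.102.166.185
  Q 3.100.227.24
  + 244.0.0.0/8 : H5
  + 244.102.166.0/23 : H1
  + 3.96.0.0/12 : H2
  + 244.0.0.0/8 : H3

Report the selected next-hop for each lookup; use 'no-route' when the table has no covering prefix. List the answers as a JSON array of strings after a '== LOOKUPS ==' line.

Trace:
  + 244.0.0.0/8 (H2) depth=8
  + 0.0.0.0/3 (H1) depth=3
  + 3.100.227.24/32 (H3) depth=32
  Q 3.100.227.24: descend 00000011011001001110001100011000 ; hops seen [H1,H3] ; pick H3
  Q 35.100.227.24: descend 00 ; hops seen [∅] ; pick no-route
  + 244.0.0.0/7 (H6) depth=7
  + 244.102.0.0/16 (H5) depth=16
  Q 0.0.12.197: descend 000000 ; hops seen [H1] ; pick H1
  + 244.102.166.184/29 (H2) depth=29
  Q 244.102.166.185: descend 11110100011001101010011010111 ; hops seen [H6,H2,H5,H2] ; pick H2
  Q 3.100.227.24: descend 00000011011001001110001100011000 ; hops seen [H1,H3] ; pick H3
  + 244.0.0.0/8 (H5) depth=8
  + 244.102.166.0/23 (H1) depth=23
  + 3.96.0.0/12 (H2) depth=12
  + 244.0.0.0/8 (H3) depth=8

== LOOKUPS ==
["H3","no-route","H1","H2","H3"]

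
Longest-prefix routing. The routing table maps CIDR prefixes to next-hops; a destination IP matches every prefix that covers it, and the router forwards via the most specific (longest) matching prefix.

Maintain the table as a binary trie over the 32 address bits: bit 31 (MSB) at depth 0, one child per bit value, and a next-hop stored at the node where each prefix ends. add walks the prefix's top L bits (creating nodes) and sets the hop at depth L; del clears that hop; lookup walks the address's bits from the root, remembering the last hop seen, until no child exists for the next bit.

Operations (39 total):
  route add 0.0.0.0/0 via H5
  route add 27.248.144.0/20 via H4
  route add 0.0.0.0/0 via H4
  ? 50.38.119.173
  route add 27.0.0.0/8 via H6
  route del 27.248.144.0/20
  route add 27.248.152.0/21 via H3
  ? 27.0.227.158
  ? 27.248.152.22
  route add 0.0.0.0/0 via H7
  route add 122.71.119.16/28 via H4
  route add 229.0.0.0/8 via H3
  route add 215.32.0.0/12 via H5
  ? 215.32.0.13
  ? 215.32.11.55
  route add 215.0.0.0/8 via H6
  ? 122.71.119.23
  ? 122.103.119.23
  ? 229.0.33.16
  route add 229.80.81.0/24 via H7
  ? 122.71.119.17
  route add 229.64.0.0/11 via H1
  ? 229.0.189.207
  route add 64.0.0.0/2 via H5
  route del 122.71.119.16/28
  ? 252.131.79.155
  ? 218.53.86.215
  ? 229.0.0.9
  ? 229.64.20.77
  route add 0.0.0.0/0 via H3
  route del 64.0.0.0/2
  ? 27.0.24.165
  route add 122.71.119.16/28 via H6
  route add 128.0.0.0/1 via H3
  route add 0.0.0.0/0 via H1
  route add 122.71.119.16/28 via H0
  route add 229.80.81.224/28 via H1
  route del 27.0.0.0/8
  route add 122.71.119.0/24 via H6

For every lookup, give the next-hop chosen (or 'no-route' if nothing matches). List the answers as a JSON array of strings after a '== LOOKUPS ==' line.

Trace:
  add 0.0.0.0/0 -> H5 at depth 0
  add 27.248.144.0/20 -> H4 at depth 20
  add 0.0.0.0/0 -> H4 at depth 0
  lookup 50.38.119.173: bits 00 walk d0:H4→d1:-→d2:- -> H4
  add 27.0.0.0/8 -> H6 at depth 8
  - 27.248.144.0/20 clear@20
  add 27.248.152.0/21 -> H3 at depth 21
  lookup 27.0.227.158: bits 00011011 walk d0:H4→d1:-→d2:-→d3:-→d4:-→d5:-→d6:-→d7:-→d8:H6 -> H6
  lookup 27.248.152.22: bits 000110111111100010011 walk d0:H4→d1:-→d2:-→d3:-→d4:-→d5:-→d6:-→d7:-→d8:H6→d9:-→d10:-→d11:-→d12:-→d13:-→d14:-→d15:-→d16:-→d17:-→d18:-→d19:-→d20:-→d21:H3 -> H3
  add 0.0.0.0/0 -> H7 at depth 0
  add 122.71.119.16/28 -> H4 at depth 28
  add 229.0.0.0/8 -> H3 at depth 8
  add 215.32.0.0/12 -> H5 at depth 12
  lookup 215.32.0.13: bits 110101110010 walk d0:H7→d1:-→d2:-→d3:-→d4:-→d5:-→d6:-→d7:-→d8:-→d9:-→d10:-→d11:-→d12:H5 -> H5
  lookup 215.32.11.55: bits 110101110010 walk d0:H7→d1:-→d2:-→d3:-→d4:-→d5:-→d6:-→d7:-→d8:-→d9:-→d10:-→d11:-→d12:H5 -> H5
  add 215.0.0.0/8 -> H6 at depth 8
  lookup 122.71.119.23: bits 0111101001000111011101110001 walk d0:H7→d1:-→d2:-→d3:-→d4:-→d5:-→d6:-→d7:-→d8:-→d9:-→d10:-→d11:-→d12:-→d13:-→d14:-→d15:-→d16:-→d17:-→d18:-→d19:-→d20:-→d21:-→d22:-→d23:-→d24:-→d25:-→d26:-→d27:-→d28:H4 -> H4
  lookup 122.103.119.23: bits 0111101001 walk d0:H7→d1:-→d2:-→d3:-→d4:-→d5:-→d6:-→d7:-→d8:-→d9:-→d10:- -> H7
  lookup 229.0.33.16: bits 11100101 walk d0:H7→d1:-→d2:-→d3:-→d4:-→d5:-→d6:-→d7:-→d8:H3 -> H3
  add 229.80.81.0/24 -> H7 at depth 24
  lookup 122.71.119.17: bits 0111101001000111011101110001 walk d0:H7→d1:-→d2:-→d3:-→d4:-→d5:-→d6:-→d7:-→d8:-→d9:-→d10:-→d11:-→d12:-→d13:-→d14:-→d15:-→d16:-→d17:-→d18:-→d19:-→d20:-→d21:-→d22:-→d23:-→d24:-→d25:-→d26:-→d27:-→d28:H4 -> H4
  add 229.64.0.0/11 -> H1 at depth 11
  lookup 229.0.189.207: bits 111001010 walk d0:H7→d1:-→d2:-→d3:-→d4:-→d5:-→d6:-→d7:-→d8:H3→d9:- -> H3
  add 64.0.0.0/2 -> H5 at depth 2
  - 122.71.119.16/28 clear@28
  lookup 252.131.79.155: bits 111 walk d0:H7→d1:-→d2:-→d3:- -> H7
  lookup 218.53.86.215: bits 1101 walk d0:H7→d1:-→d2:-→d3:-→d4:- -> H7
  lookup 229.0.0.9: bits 111001010 walk d0:H7→d1:-→d2:-→d3:-→d4:-→d5:-→d6:-→d7:-→d8:H3→d9:- -> H3
  lookup 229.64.20.77: bits 11100101010 walk d0:H7→d1:-→d2:-→d3:-→d4:-→d5:-→d6:-→d7:-→d8:H3→d9:-→d10:-→d11:H1 -> H1
  add 0.0.0.0/0 -> H3 at depth 0
  - 64.0.0.0/2 clear@2
  lookup 27.0.24.165: bits 00011011 walk d0:H3→d1:-→d2:-→d3:-→d4:-→d5:-→d6:-→d7:-→d8:H6 -> H6
  add 122.71.119.16/28 -> H6 at depth 28
  add 128.0.0.0/1 -> H3 at depth 1
  add 0.0.0.0/0 -> H1 at depth 0
  add 122.71.119.16/28 -> H0 at depth 28
  add 229.80.81.224/28 -> H1 at depth 28
  - 27.0.0.0/8 clear@8
  add 122.71.119.0/24 -> H6 at depth 24

== LOOKUPS ==
["H4","H6","H3","H5","H5","H4","H7","H3","H4","H3","H7","H7","H3","H1","H6"]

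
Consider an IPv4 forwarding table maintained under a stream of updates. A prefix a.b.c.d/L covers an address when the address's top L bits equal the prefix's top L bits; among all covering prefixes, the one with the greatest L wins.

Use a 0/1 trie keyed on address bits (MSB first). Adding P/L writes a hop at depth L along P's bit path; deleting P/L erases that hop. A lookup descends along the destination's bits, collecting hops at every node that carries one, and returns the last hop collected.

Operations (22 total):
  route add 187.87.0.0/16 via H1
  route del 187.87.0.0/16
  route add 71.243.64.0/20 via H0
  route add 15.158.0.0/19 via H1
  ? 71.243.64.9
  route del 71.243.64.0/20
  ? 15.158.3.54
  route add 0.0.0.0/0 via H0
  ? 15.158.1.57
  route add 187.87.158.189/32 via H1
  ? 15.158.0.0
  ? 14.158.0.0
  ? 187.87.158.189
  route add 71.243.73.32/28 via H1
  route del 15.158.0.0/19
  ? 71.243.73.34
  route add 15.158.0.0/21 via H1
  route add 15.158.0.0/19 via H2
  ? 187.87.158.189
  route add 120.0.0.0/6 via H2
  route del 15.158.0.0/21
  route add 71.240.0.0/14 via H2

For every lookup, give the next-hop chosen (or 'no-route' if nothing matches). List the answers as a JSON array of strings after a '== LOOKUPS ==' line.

Trace:
  add 187.87.0.0/16 -> H1 at depth 16
  - 187.87.0.0/16 clear@16
  add 71.243.64.0/20 -> H0 at depth 20
  add 15.158.0.0/19 -> H1 at depth 19
  ? 71.243.64.9  path d0:-→d1:-→d2:-→d3:-→d4:-→d5:-→d6:-→d7:-→d8:-→d9:-→d10:-→d11:-→d12:-→d13:-→d14:-→d15:-→d16:-→d17:-→d18:-→d19:-→d20:H0  best=H0
  - 71.243.64.0/20 clear@20
  ? 15.158.3.54  path d0:-→d1:-→d2:-→d3:-→d4:-→d5:-→d6:-→d7:-→d8:-→d9:-→d10:-→d11:-→d12:-→d13:-→d14:-→d15:-→d16:-→d17:-→d18:-→d19:H1  best=H1
  add 0.0.0.0/0 -> H0 at depth 0
  ? 15.158.1.57  path d0:H0→d1:-→d2:-→d3:-→d4:-→d5:-→d6:-→d7:-→d8:-→d9:-→d10:-→d11:-→d12:-→d13:-→d14:-→d15:-→d16:-→d17:-→d18:-→d19:H1  best=H1
  add 187.87.158.189/32 -> H1 at depth 32
  ? 15.158.0.0  path d0:H0→d1:-→d2:-→d3:-→d4:-→d5:-→d6:-→d7:-→d8:-→d9:-→d10:-→d11:-→d12:-→d13:-→d14:-→d15:-→d16:-→d17:-→d18:-→d19:H1  best=H1
  ? 14.158.0.0  path d0:H0→d1:-→d2:-→d3:-→d4:-→d5:-→d6:-→d7:-  best=H0
  ? 187.87.158.189  path d0:H0→d1:-→d2:-→d3:-→d4:-→d5:-→d6:-→d7:-→d8:-→d9:-→d10:-→d11:-→d12:-→d13:-→d14:-→d15:-→d16:-→d17:-→d18:-→d19:-→d20:-→d21:-→d22:-→d23:-→d24:-→d25:-→d26:-→d27:-→d28:-→d29:-→d30:-→d31:-→d32:H1  best=H1
  add 71.243.73.32/28 -> H1 at depth 28
  - 15.158.0.0/19 clear@19
  ? 71.243.73.34  path d0:H0→d1:-→d2:-→d3:-→d4:-→d5:-→d6:-→d7:-→d8:-→d9:-→d10:-→d11:-→d12:-→d13:-→d14:-→d15:-→d16:-→d17:-→d18:-→d19:-→d20:-→d21:-→d22:-→d23:-→d24:-→d25:-→d26:-→d27:-→d28:H1  best=H1
  add 15.158.0.0/21 -> H1 at depth 21
  add 15.158.0.0/19 -> H2 at depth 19
  ? 187.87.158.189  path d0:H0→d1:-→d2:-→d3:-→d4:-→d5:-→d6:-→d7:-→d8:-→d9:-→d10:-→d11:-→d12:-→d13:-→d14:-→d15:-→d16:-→d17:-→d18:-→d19:-→d20:-→d21:-→d22:-→d23:-→d24:-→d25:-→d26:-→d27:-→d28:-→d29:-→d30:-→d31:-→d32:H1  best=H1
  add 120.0.0.0/6 -> H2 at depth 6
  - 15.158.0.0/21 clear@21
  add 71.240.0.0/14 -> H2 at depth 14

== LOOKUPS ==
["H0","H1","H1","H1","H0","H1","H1","H1"]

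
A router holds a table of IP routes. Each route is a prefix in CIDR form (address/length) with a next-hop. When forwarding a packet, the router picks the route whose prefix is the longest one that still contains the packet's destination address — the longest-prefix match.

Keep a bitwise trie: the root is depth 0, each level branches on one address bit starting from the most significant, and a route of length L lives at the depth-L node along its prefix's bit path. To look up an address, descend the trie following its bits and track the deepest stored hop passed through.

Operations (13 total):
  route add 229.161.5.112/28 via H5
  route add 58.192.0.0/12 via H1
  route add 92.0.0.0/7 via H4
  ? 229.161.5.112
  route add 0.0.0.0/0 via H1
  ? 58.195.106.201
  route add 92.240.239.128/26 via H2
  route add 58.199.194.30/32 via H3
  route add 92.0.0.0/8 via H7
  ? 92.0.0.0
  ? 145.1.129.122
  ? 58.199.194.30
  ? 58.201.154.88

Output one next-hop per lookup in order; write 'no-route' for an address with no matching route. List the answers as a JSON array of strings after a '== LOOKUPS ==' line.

Trace:
  add 229.161.5.112/28 -> H5 at depth 28
  add 58.192.0.0/12 -> H1 at depth 12
  add 92.0.0.0/7 -> H4 at depth 7
  lookup 229.161.5.112: bits 1110010110100001000001010111 walk d0:-→d1:-→d2:-→d3:-→d4:-→d5:-→d6:-→d7:-→d8:-→d9:-→d10:-→d11:-→d12:-→d13:-→d14:-→d15:-→d16:-→d17:-→d18:-→d19:-→d20:-→d21:-→d22:-→d23:-→d24:-→d25:-→d26:-→d27:-→d28:H5 -> H5
  add 0.0.0.0/0 -> H1 at depth 0
  lookup 58.195.106.201: bits 001110101100 walk d0:H1→d1:-→d2:-→d3:-→d4:-→d5:-→d6:-→d7:-→d8:-→d9:-→d10:-→d11:-→d12:H1 -> H1
  add 92.240.239.128/26 -> H2 at depth 26
  add 58.199.194.30/32 -> H3 at depth 32
  add 92.0.0.0/8 -> H7 at depth 8
  lookup 92.0.0.0: bits 01011100 walk d0:H1→d1:-→d2:-→d3:-→d4:-→d5:-→d6:-→d7:H4→d8:H7 -> H7
  lookup 145.1.129.122: bits 1 walk d0:H1→d1:- -> H1
  lookup 58.199.194.30: bits 00111010110001111100001000011110 walk d0:H1→d1:-→d2:-→d3:-→d4:-→d5:-→d6:-→d7:-→d8:-→d9:-→d10:-→d11:-→d12:H1→d13:-→d14:-→d15:-→d16:-→d17:-→d18:-→d19:-→d20:-→d21:-→d22:-→d23:-→d24:-→d25:-→d26:-→d27:-→d28:-→d29:-→d30:-→d31:-→d32:H3 -> H3
  lookup 58.201.154.88: bits 001110101100 walk d0:H1→d1:-→d2:-→d3:-→d4:-→d5:-→d6:-→d7:-→d8:-→d9:-→d10:-→d11:-→d12:H1 -> H1

== LOOKUPS ==
["H5","H1","H7","H1","H3","H1"]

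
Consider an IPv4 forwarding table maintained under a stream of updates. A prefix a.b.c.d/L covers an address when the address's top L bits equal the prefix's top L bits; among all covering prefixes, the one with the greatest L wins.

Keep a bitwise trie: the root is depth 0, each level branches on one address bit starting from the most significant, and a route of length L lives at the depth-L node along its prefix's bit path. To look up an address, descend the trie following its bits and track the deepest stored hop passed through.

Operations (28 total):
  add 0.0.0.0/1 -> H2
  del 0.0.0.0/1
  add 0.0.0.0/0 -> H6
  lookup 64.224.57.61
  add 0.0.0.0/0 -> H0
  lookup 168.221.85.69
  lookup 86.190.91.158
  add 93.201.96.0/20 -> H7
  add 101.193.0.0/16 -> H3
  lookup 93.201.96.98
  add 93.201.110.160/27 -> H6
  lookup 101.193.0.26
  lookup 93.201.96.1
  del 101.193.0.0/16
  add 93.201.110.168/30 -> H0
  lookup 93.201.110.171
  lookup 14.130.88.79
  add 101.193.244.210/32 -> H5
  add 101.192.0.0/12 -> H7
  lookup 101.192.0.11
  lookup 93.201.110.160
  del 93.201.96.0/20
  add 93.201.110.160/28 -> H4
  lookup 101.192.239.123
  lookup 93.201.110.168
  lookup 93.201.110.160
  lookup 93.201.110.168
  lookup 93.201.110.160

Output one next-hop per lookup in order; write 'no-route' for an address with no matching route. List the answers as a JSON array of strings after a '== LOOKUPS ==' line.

Trace:
  + 0.0.0.0/1 (H2) depth=1
  - 0.0.0.0/1 clear@1
  + 0.0.0.0/0 (H6) depth=0
  lookup 64.224.57.61: bits 0 walk d0:H6→d1:- -> H6
  + 0.0.0.0/0 (H0) depth=0
  lookup 168.221.85.69: bits ε walk d0:H0 -> H0
  lookup 86.190.91.158: bits 0 walk d0:H0→d1:- -> H0
  + 93.201.96.0/20 (H7) depth=20
  + 101.193.0.0/16 (H3) depth=16
  lookup 93.201.96.98: bits 01011101110010010110 walk d0:H0→d1:-→d2:-→d3:-→d4:-→d5:-→d6:-→d7:-→d8:-→d9:-→d10:-→d11:-→d12:-→d13:-→d14:-→d15:-→d16:-→d17:-→d18:-→d19:-→d20:H7 -> H7
  + 93.201.110.160/27 (H6) depth=27
  lookup 101.193.0.26: bits 0110010111000001 walk d0:H0→d1:-→d2:-→d3:-→d4:-→d5:-→d6:-→d7:-→d8:-→d9:-→d10:-→d11:-→d12:-→d13:-→d14:-→d15:-→d16:H3 -> H3
  lookup 93.201.96.1: bits 01011101110010010110 walk d0:H0→d1:-→d2:-→d3:-→d4:-→d5:-→d6:-→d7:-→d8:-→d9:-→d10:-→d11:-→d12:-→d13:-→d14:-→d15:-→d16:-→d17:-→d18:-→d19:-→d20:H7 -> H7
  - 101.193.0.0/16 clear@16
  + 93.201.110.168/30 (H0) depth=30
  lookup 93.201.110.171: bits 010111011100100101101110101010 walk d0:H0→d1:-→d2:-→d3:-→d4:-→d5:-→d6:-→d7:-→d8:-→d9:-→d10:-→d11:-→d12:-→d13:-→d14:-→d15:-→d16:-→d17:-→d18:-→d19:-→d20:H7→d21:-→d22:-→d23:-→d24:-→d25:-→d26:-→d27:H6→d28:-→d29:-→d30:H0 -> H0
  lookup 14.130.88.79: bits 0 walk d0:H0→d1:- -> H0
  + 101.193.244.210/32 (H5) depth=32
  + 101.192.0.0/12 (H7) depth=12
  lookup 101.192.0.11: bits 011001011100000 walk d0:H0→d1:-→d2:-→d3:-→d4:-→d5:-→d6:-→d7:-→d8:-→d9:-→d10:-→d11:-→d12:H7→d13:-→d14:-→d15:- -> H7
  lookup 93.201.110.160: bits 0101110111001001011011101010 walk d0:H0→d1:-→d2:-→d3:-→d4:-→d5:-→d6:-→d7:-→d8:-→d9:-→d10:-→d11:-→d12:-→d13:-→d14:-→d15:-→d16:-→d17:-→d18:-→d19:-→d20:H7→d21:-→d22:-→d23:-→d24:-→d25:-→d26:-→d27:H6→d28:- -> H6
  - 93.201.96.0/20 clear@20
  + 93.201.110.160/28 (H4) depth=28
  lookup 101.192.239.123: bits 011001011100000 walk d0:H0→d1:-→d2:-→d3:-→d4:-→d5:-→d6:-→d7:-→d8:-→d9:-→d10:-→d11:-→d12:H7→d13:-→d14:-→d15:- -> H7
  lookup 93.201.110.168: bits 010111011100100101101110101010 walk d0:H0→d1:-→d2:-→d3:-→d4:-→d5:-→d6:-→d7:-→d8:-→d9:-→d10:-→d11:-→d12:-→d13:-→d14:-→d15:-→d16:-→d17:-→d18:-→d19:-→d20:-→d21:-→d22:-→d23:-→d24:-→d25:-→d26:-→d27:H6→d28:H4→d29:-→d30:H0 -> H0
  lookup 93.201.110.160: bits 0101110111001001011011101010 walk d0:H0→d1:-→d2:-→d3:-→d4:-→d5:-→d6:-→d7:-→d8:-→d9:-→d10:-→d11:-→d12:-→d13:-→d14:-→d15:-→d16:-→d17:-→d18:-→d19:-→d20:-→d21:-→d22:-→d23:-→d24:-→d25:-→d26:-→d27:H6→d28:H4 -> H4
  lookup 93.201.110.168: bits 010111011100100101101110101010 walk d0:H0→d1:-→d2:-→d3:-→d4:-→d5:-→d6:-→d7:-→d8:-→d9:-→d10:-→d11:-→d12:-→d13:-→d14:-→d15:-→d16:-→d17:-→d18:-→d19:-→d20:-→d21:-→d22:-→d23:-→d24:-→d25:-→d26:-→d27:H6→d28:H4→d29:-→d30:H0 -> H0
  lookup 93.201.110.160: bits 0101110111001001011011101010 walk d0:H0→d1:-→d2:-→d3:-→d4:-→d5:-→d6:-→d7:-→d8:-→d9:-→d10:-→d11:-→d12:-→d13:-→d14:-→d15:-→d16:-→d17:-→d18:-→d19:-→d20:-→d21:-→d22:-→d23:-→d24:-→d25:-→d26:-→d27:H6→d28:H4 -> H4

== LOOKUPS ==
["H6","H0","H0","H7","H3","H7","H0","H0","H7","H6","H7","H0","H4","H0","H4"]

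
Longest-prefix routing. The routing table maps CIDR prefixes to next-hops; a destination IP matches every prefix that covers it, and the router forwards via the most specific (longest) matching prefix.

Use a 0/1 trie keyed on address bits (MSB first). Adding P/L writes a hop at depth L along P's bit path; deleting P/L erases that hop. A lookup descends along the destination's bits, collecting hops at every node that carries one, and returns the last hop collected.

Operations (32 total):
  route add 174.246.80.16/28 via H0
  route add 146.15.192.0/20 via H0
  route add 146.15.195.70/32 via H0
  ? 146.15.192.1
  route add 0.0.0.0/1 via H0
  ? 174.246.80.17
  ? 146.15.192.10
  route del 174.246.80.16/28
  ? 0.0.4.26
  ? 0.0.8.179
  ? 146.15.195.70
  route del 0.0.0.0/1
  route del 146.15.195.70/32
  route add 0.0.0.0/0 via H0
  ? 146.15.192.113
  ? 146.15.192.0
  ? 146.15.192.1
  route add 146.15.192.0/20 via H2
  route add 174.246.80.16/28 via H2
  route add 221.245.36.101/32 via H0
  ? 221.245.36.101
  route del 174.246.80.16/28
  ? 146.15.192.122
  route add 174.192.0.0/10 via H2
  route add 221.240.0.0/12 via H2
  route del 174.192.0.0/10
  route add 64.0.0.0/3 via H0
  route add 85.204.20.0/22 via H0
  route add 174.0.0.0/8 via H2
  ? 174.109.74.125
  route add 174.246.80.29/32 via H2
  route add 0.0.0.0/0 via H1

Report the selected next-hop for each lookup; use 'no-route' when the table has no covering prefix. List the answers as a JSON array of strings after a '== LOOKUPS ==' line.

Trace:
  add 174.246.80.16/28 -> H0 at depth 28
  add 146.15.192.0/20 -> H0 at depth 20
  add 146.15.195.70/32 -> H0 at depth 32
  Q 146.15.192.1: descend 1001001000001111110000 ; hops seen [H0] ; pick H0
  add 0.0.0.0/1 -> H0 at depth 1
  Q 174.246.80.17: descend 1010111011110110010100000001 ; hops seen [H0] ; pick H0
  Q 146.15.192.10: descend 1001001000001111110000 ; hops seen [H0] ; pick H0
  - 174.246.80.16/28 clear@28
  Q 0.0.4.26: descend 0 ; hops seen [H0] ; pick H0
  Q 0.0.8.179: descend 0 ; hops seen [H0] ; pick H0
  Q 146.15.195.70: descend 10010010000011111100001101000110 ; hops seen [H0,H0] ; pick H0
  - 0.0.0.0/1 clear@1
  - 146.15.195.70/32 clear@32
  add 0.0.0.0/0 -> H0 at depth 0
  Q 146.15.192.113: descend 1001001000001111110000 ; hops seen [H0,H0] ; pick H0
  Q 146.15.192.0: descend 1001001000001111110000 ; hops seen [H0,H0] ; pick H0
  Q 146.15.192.1: descend 1001001000001111110000 ; hops seen [H0,H0] ; pick H0
  add 146.15.192.0/20 -> H2 at depth 20
  add 174.246.80.16/28 -> H2 at depth 28
  add 221.245.36.101/32 -> H0 at depth 32
  Q 221.245.36.101: descend 11011101111101010010010001100101 ; hops seen [H0,H0] ; pick H0
  - 174.246.80.16/28 clear@28
  Q 146.15.192.122: descend 1001001000001111110000 ; hops seen [H0,H2] ; pick H2
  add 174.192.0.0/10 -> H2 at depth 10
  add 221.240.0.0/12 -> H2 at depth 12
  - 174.192.0.0/10 clear@10
  add 64.0.0.0/3 -> H0 at depth 3
  add 85.204.20.0/22 -> H0 at depth 22
  add 174.0.0.0/8 -> H2 at depth 8
  Q 174.109.74.125: descend 10101110 ; hops seen [H0,H2] ; pick H2
  add 174.246.80.29/32 -> H2 at depth 32
  add 0.0.0.0/0 -> H1 at depth 0

== LOOKUPS ==
["H0","H0","H0","H0","H0","H0","H0","H0","H0","H0","H2","H2"]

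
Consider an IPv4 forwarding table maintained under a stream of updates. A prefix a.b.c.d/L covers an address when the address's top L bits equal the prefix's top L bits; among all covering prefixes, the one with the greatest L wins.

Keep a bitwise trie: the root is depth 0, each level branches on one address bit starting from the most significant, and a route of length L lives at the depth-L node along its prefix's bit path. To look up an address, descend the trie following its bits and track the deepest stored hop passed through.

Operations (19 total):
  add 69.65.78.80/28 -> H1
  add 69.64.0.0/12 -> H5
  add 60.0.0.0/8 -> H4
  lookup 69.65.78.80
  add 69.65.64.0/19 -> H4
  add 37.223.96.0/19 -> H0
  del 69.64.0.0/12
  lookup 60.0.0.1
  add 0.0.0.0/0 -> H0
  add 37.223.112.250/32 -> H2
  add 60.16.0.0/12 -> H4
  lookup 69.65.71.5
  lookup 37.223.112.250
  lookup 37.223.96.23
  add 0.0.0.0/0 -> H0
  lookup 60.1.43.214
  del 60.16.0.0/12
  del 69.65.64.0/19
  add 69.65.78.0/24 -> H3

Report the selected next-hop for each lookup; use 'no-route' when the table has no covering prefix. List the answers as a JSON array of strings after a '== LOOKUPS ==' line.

Process each operation:
  + 69.65.78.80/28 (H1) depth=28
  + 69.64.0.0/12 (H5) depth=12
  + 60.0.0.0/8 (H4) depth=8
  ? 69.65.78.80  path d0:-→d1:-→d2:-→d3:-→d4:-→d5:-→d6:-→d7:-→d8:-→d9:-→d10:-→d11:-→d12:H5→d13:-→d14:-→d15:-→d16:-→d17:-→d18:-→d19:-→d20:-→d21:-→d22:-→d23:-→d24:-→d25:-→d26:-→d27:-→d28:H1  best=H1
  + 69.65.64.0/19 (H4) depth=19
  + 37.223.96.0/19 (H0) depth=19
  - 69.64.0.0/12 clear@12
  ? 60.0.0.1  path d0:-→d1:-→d2:-→d3:-→d4:-→d5:-→d6:-→d7:-→d8:H4  best=H4
  + 0.0.0.0/0 (H0) depth=0
  + 37.223.112.250/32 (H2) depth=32
  + 60.16.0.0/12 (H4) depth=12
  ? 69.65.71.5  path d0:H0→d1:-→d2:-→d3:-→d4:-→d5:-→d6:-→d7:-→d8:-→d9:-→d10:-→d11:-→d12:-→d13:-→d14:-→d15:-→d16:-→d17:-→d18:-→d19:H4→d20:-  best=H4
  ? 37.223.112.250  path d0:H0→d1:-→d2:-→d3:-→d4:-→d5:-→d6:-→d7:-→d8:-→d9:-→d10:-→d11:-→d12:-→d13:-→d14:-→d15:-→d16:-→d17:-→d18:-→d19:H0→d20:-→d21:-→d22:-→d23:-→d24:-→d25:-→d26:-→d27:-→d28:-→d29:-→d30:-→d31:-→d32:H2  best=H2
  ? 37.223.96.23  path d0:H0→d1:-→d2:-→d3:-→d4:-→d5:-→d6:-→d7:-→d8:-→d9:-→d10:-→d11:-→d12:-→d13:-→d14:-→d15:-→d16:-→d17:-→d18:-→d19:H0  best=H0
  + 0.0.0.0/0 (H0) depth=0
  ? 60.1.43.214  path d0:H0→d1:-→d2:-→d3:-→d4:-→d5:-→d6:-→d7:-→d8:H4→d9:-→d10:-→d11:-  best=H4
  - 60.16.0.0/12 clear@12
  - 69.65.64.0/19 clear@19
  + 69.65.78.0/24 (H3) depth=24

== LOOKUPS ==
["H1","H4","H4","H2","H0","H4"]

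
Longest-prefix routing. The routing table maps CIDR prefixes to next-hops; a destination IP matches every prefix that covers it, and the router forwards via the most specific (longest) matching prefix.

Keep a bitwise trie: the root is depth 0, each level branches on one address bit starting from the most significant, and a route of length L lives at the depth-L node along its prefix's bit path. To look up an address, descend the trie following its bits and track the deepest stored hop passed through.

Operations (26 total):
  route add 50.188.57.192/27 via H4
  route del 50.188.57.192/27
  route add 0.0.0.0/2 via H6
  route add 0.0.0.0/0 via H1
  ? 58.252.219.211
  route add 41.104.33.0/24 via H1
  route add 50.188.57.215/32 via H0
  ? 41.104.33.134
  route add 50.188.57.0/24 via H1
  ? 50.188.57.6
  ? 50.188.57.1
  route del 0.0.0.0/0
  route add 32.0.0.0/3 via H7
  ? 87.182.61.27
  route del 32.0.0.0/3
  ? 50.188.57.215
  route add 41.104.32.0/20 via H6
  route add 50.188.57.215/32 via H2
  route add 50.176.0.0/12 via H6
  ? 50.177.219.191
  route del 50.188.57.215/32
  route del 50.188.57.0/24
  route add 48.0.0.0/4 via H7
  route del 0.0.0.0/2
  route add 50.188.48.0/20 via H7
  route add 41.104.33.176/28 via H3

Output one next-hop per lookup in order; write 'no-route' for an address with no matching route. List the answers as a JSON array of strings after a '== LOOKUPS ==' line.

Trace:
  + 50.188.57.192/27 (H4) depth=27
  del 50.188.57.192/27 (clear depth 27)
  + 0.0.0.0/2 (H6) depth=2
  + 0.0.0.0/0 (H1) depth=0
  ? 58.252.219.211  path d0:H1→d1:-→d2:H6→d3:-→d4:-  best=H6
  + 41.104.33.0/24 (H1) depth=24
  + 50.188.57.215/32 (H0) depth=32
  ? 41.104.33.134  path d0:H1→d1:-→d2:H6→d3:-→d4:-→d5:-→d6:-→d7:-→d8:-→d9:-→d10:-→d11:-→d12:-→d13:-→d14:-→d15:-→d16:-→d17:-→d18:-→d19:-→d20:-→d21:-→d22:-→d23:-→d24:H1  best=H1
  + 50.188.57.0/24 (H1) depth=24
  ? 50.188.57.6  path d0:H1→d1:-→d2:H6→d3:-→d4:-→d5:-→d6:-→d7:-→d8:-→d9:-→d10:-→d11:-→d12:-→d13:-→d14:-→d15:-→d16:-→d17:-→d18:-→d19:-→d20:-→d21:-→d22:-→d23:-→d24:H1  best=H1
  ? 50.188.57.1  path d0:H1→d1:-→d2:H6→d3:-→d4:-→d5:-→d6:-→d7:-→d8:-→d9:-→d10:-→d11:-→d12:-→d13:-→d14:-→d15:-→d16:-→d17:-→d18:-→d19:-→d20:-→d21:-→d22:-→d23:-→d24:H1  best=H1
  del 0.0.0.0/0 (clear depth 0)
  + 32.0.0.0/3 (H7) depth=3
  ? 87.182.61.27  path d0:-→d1:-  best=no-route
  del 32.0.0.0/3 (clear depth 3)
  ? 50.188.57.215  path d0:-→d1:-→d2:H6→d3:-→d4:-→d5:-→d6:-→d7:-→d8:-→d9:-→d10:-→d11:-→d12:-→d13:-→d14:-→d15:-→d16:-→d17:-→d18:-→d19:-→d20:-→d21:-→d22:-→d23:-→d24:H1→d25:-→d26:-→d27:-→d28:-→d29:-→d30:-→d31:-→d32:H0  best=H0
  + 41.104.32.0/20 (H6) depth=20
  + 50.188.57.215/32 (H2) depth=32
  + 50.176.0.0/12 (H6) depth=12
  ? 50.177.219.191  path d0:-→d1:-→d2:H6→d3:-→d4:-→d5:-→d6:-→d7:-→d8:-→d9:-→d10:-→d11:-→d12:H6  best=H6
  del 50.188.57.215/32 (clear depth 32)
  del 50.188.57.0/24 (clear depth 24)
  + 48.0.0.0/4 (H7) depth=4
  del 0.0.0.0/2 (clear depth 2)
  + 50.188.48.0/20 (H7) depth=20
  + 41.104.33.176/28 (H3) depth=28

== LOOKUPS ==
["H6","H1","H1","H1","no-route","H0","H6"]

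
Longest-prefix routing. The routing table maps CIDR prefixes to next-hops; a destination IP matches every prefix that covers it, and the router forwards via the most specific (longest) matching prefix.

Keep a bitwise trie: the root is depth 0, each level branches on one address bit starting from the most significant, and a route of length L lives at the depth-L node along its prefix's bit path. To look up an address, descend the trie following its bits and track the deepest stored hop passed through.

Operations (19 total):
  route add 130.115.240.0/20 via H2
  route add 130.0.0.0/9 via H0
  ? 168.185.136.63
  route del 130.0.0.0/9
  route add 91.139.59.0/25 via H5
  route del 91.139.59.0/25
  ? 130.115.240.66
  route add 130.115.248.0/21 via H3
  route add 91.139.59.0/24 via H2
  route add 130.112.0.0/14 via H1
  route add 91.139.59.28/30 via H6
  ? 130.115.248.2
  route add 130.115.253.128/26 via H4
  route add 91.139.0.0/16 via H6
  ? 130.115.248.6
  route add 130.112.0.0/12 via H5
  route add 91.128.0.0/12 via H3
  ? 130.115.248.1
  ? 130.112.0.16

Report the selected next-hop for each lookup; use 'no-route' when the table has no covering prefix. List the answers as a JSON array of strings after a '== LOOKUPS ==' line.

Apply in order:
  + 130.115.240.0/20 (H2) depth=20
  + 130.0.0.0/9 (H0) depth=9
  Q 168.185.136.63: descend 10 ; hops seen [∅] ; pick no-route
  del 130.0.0.0/9 (clear depth 9)
  + 91.139.59.0/25 (H5) depth=25
  del 91.139.59.0/25 (clear depth 25)
  Q 130.115.240.66: descend 10000010011100111111 ; hops seen [H2] ; pick H2
  + 130.115.248.0/21 (H3) depth=21
  + 91.139.59.0/24 (H2) depth=24
  + 130.112.0.0/14 (H1) depth=14
  + 91.139.59.28/30 (H6) depth=30
  Q 130.115.248.2: descend 100000100111001111111 ; hops seen [H1,H2,H3] ; pick H3
  + 130.115.253.128/26 (H4) depth=26
  + 91.139.0.0/16 (H6) depth=16
  Q 130.115.248.6: descend 100000100111001111111 ; hops seen [H1,H2,H3] ; pick H3
  + 130.112.0.0/12 (H5) depth=12
  + 91.128.0.0/12 (H3) depth=12
  Q 130.115.248.1: descend 100000100111001111111 ; hops seen [H5,H1,H2,H3] ; pick H3
  Q 130.112.0.16: descend 10000010011100 ; hops seen [H5,H1] ; pick H1

== LOOKUPS ==
["no-route","H2","H3","H3","H3","H1"]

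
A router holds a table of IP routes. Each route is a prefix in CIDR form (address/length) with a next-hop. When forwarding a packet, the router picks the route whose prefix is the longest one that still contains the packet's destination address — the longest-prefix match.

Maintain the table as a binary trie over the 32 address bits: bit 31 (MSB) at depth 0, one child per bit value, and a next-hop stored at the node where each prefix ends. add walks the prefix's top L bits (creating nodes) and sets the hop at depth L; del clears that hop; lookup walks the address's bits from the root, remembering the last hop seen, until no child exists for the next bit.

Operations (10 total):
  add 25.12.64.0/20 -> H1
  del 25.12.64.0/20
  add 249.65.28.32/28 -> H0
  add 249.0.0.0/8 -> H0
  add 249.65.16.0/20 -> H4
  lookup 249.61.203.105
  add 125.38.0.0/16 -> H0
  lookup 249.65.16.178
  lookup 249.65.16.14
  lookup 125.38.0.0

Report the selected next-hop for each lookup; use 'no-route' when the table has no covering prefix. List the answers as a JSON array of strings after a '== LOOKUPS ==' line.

Apply in order:
  + 25.12.64.0/20 (H1) depth=20
  del 25.12.64.0/20 (clear depth 20)
  + 249.65.28.32/28 (H0) depth=28
  + 249.0.0.0/8 (H0) depth=8
  + 249.65.16.0/20 (H4) depth=20
  lookup 249.61.203.105: bits 111110010 walk d0:-→d1:-→d2:-→d3:-→d4:-→d5:-→d6:-→d7:-→d8:H0→d9:- -> H0
  + 125.38.0.0/16 (H0) depth=16
  lookup 249.65.16.178: bits 11111001010000010001 walk d0:-→d1:-→d2:-→d3:-→d4:-→d5:-→d6:-→d7:-→d8:H0→d9:-→d10:-→d11:-→d12:-→d13:-→d14:-→d15:-→d16:-→d17:-→d18:-→d19:-→d20:H4 -> H4
  lookup 249.65.16.14: bits 11111001010000010001 walk d0:-→d1:-→d2:-→d3:-→d4:-→d5:-→d6:-→d7:-→d8:H0→d9:-→d10:-→d11:-→d12:-→d13:-→d14:-→d15:-→d16:-→d17:-→d18:-→d19:-→d20:H4 -> H4
  lookup 125.38.0.0: bits 0111110100100110 walk d0:-→d1:-→d2:-→d3:-→d4:-→d5:-→d6:-→d7:-→d8:-→d9:-→d10:-→d11:-→d12:-→d13:-→d14:-→d15:-→d16:H0 -> H0

== LOOKUPS ==
["H0","H4","H4","H0"]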